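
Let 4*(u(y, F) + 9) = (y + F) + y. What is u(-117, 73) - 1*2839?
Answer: -11553/4 ≈ -2888.3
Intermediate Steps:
u(y, F) = -9 + y/2 + F/4 (u(y, F) = -9 + ((y + F) + y)/4 = -9 + ((F + y) + y)/4 = -9 + (F + 2*y)/4 = -9 + (y/2 + F/4) = -9 + y/2 + F/4)
u(-117, 73) - 1*2839 = (-9 + (1/2)*(-117) + (1/4)*73) - 1*2839 = (-9 - 117/2 + 73/4) - 2839 = -197/4 - 2839 = -11553/4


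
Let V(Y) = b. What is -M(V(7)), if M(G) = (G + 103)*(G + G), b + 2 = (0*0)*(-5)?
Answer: 404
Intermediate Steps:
b = -2 (b = -2 + (0*0)*(-5) = -2 + 0*(-5) = -2 + 0 = -2)
V(Y) = -2
M(G) = 2*G*(103 + G) (M(G) = (103 + G)*(2*G) = 2*G*(103 + G))
-M(V(7)) = -2*(-2)*(103 - 2) = -2*(-2)*101 = -1*(-404) = 404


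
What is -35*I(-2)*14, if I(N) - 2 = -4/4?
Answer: -490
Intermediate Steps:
I(N) = 1 (I(N) = 2 - 4/4 = 2 - 4*¼ = 2 - 1 = 1)
-35*I(-2)*14 = -35*1*14 = -35*14 = -490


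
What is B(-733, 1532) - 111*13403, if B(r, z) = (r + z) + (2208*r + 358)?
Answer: -3105040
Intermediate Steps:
B(r, z) = 358 + z + 2209*r (B(r, z) = (r + z) + (358 + 2208*r) = 358 + z + 2209*r)
B(-733, 1532) - 111*13403 = (358 + 1532 + 2209*(-733)) - 111*13403 = (358 + 1532 - 1619197) - 1*1487733 = -1617307 - 1487733 = -3105040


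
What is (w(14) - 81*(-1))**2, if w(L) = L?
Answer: 9025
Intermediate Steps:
(w(14) - 81*(-1))**2 = (14 - 81*(-1))**2 = (14 + 81)**2 = 95**2 = 9025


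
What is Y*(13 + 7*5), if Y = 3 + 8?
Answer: 528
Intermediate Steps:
Y = 11
Y*(13 + 7*5) = 11*(13 + 7*5) = 11*(13 + 35) = 11*48 = 528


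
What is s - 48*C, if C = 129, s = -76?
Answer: -6268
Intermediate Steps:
s - 48*C = -76 - 48*129 = -76 - 6192 = -6268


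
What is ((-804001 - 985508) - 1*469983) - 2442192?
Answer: -4701684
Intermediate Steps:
((-804001 - 985508) - 1*469983) - 2442192 = (-1789509 - 469983) - 2442192 = -2259492 - 2442192 = -4701684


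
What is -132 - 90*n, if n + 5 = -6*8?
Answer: 4638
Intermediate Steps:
n = -53 (n = -5 - 6*8 = -5 - 48 = -53)
-132 - 90*n = -132 - 90*(-53) = -132 + 4770 = 4638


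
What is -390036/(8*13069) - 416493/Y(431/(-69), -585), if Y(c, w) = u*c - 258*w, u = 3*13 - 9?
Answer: -294228133251/45311268520 ≈ -6.4935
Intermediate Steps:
u = 30 (u = 39 - 9 = 30)
Y(c, w) = -258*w + 30*c (Y(c, w) = 30*c - 258*w = -258*w + 30*c)
-390036/(8*13069) - 416493/Y(431/(-69), -585) = -390036/(8*13069) - 416493/(-258*(-585) + 30*(431/(-69))) = -390036/104552 - 416493/(150930 + 30*(431*(-1/69))) = -390036*1/104552 - 416493/(150930 + 30*(-431/69)) = -97509/26138 - 416493/(150930 - 4310/23) = -97509/26138 - 416493/3467080/23 = -97509/26138 - 416493*23/3467080 = -97509/26138 - 9579339/3467080 = -294228133251/45311268520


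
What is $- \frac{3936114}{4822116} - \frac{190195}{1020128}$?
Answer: $- \frac{31618477277}{31533176608} \approx -1.0027$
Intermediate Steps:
$- \frac{3936114}{4822116} - \frac{190195}{1020128} = \left(-3936114\right) \frac{1}{4822116} - \frac{190195}{1020128} = - \frac{50463}{61822} - \frac{190195}{1020128} = - \frac{31618477277}{31533176608}$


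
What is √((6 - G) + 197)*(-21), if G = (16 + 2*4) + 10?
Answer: -273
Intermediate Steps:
G = 34 (G = (16 + 8) + 10 = 24 + 10 = 34)
√((6 - G) + 197)*(-21) = √((6 - 1*34) + 197)*(-21) = √((6 - 34) + 197)*(-21) = √(-28 + 197)*(-21) = √169*(-21) = 13*(-21) = -273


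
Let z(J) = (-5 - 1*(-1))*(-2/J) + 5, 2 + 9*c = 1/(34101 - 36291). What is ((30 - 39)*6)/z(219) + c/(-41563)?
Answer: -9687933956737/903585023190 ≈ -10.722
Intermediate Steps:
c = -4381/19710 (c = -2/9 + 1/(9*(34101 - 36291)) = -2/9 + (⅑)/(-2190) = -2/9 + (⅑)*(-1/2190) = -2/9 - 1/19710 = -4381/19710 ≈ -0.22227)
z(J) = 5 + 8/J (z(J) = (-5 + 1)*(-2/J) + 5 = -(-8)/J + 5 = 8/J + 5 = 5 + 8/J)
((30 - 39)*6)/z(219) + c/(-41563) = ((30 - 39)*6)/(5 + 8/219) - 4381/19710/(-41563) = (-9*6)/(5 + 8*(1/219)) - 4381/19710*(-1/41563) = -54/(5 + 8/219) + 4381/819206730 = -54/1103/219 + 4381/819206730 = -54*219/1103 + 4381/819206730 = -11826/1103 + 4381/819206730 = -9687933956737/903585023190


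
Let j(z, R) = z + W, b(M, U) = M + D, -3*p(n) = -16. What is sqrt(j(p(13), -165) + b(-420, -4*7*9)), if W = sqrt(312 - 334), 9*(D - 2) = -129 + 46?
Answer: sqrt(-3797 + 9*I*sqrt(22))/3 ≈ 0.11418 + 20.54*I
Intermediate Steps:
p(n) = 16/3 (p(n) = -1/3*(-16) = 16/3)
D = -65/9 (D = 2 + (-129 + 46)/9 = 2 + (1/9)*(-83) = 2 - 83/9 = -65/9 ≈ -7.2222)
W = I*sqrt(22) (W = sqrt(-22) = I*sqrt(22) ≈ 4.6904*I)
b(M, U) = -65/9 + M (b(M, U) = M - 65/9 = -65/9 + M)
j(z, R) = z + I*sqrt(22)
sqrt(j(p(13), -165) + b(-420, -4*7*9)) = sqrt((16/3 + I*sqrt(22)) + (-65/9 - 420)) = sqrt((16/3 + I*sqrt(22)) - 3845/9) = sqrt(-3797/9 + I*sqrt(22))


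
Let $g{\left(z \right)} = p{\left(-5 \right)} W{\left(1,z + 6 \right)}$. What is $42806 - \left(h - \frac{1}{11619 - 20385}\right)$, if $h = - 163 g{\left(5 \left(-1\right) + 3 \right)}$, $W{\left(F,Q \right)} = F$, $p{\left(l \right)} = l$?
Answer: $\frac{368093105}{8766} \approx 41991.0$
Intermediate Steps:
$g{\left(z \right)} = -5$ ($g{\left(z \right)} = \left(-5\right) 1 = -5$)
$h = 815$ ($h = \left(-163\right) \left(-5\right) = 815$)
$42806 - \left(h - \frac{1}{11619 - 20385}\right) = 42806 + \left(\frac{1}{11619 - 20385} - 815\right) = 42806 - \left(815 - \frac{1}{-8766}\right) = 42806 - \frac{7144291}{8766} = \frac{368093105}{8766}$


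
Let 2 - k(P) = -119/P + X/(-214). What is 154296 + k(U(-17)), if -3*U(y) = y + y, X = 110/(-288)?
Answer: 4755170681/30816 ≈ 1.5431e+5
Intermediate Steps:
X = -55/144 (X = 110*(-1/288) = -55/144 ≈ -0.38194)
U(y) = -2*y/3 (U(y) = -(y + y)/3 = -2*y/3)
k(P) = 61577/30816 + 119/P (k(P) = 2 - (-119/P - 55/144/(-214)) = 2 - (-119/P - 55/144*(-1/214)) = 2 - (-119/P + 55/30816) = 2 - (55/30816 - 119/P) = 2 + (-55/30816 + 119/P) = 61577/30816 + 119/P)
154296 + k(U(-17)) = 154296 + (61577/30816 + 119/((-⅔*(-17)))) = 154296 + (61577/30816 + 119/(34/3)) = 154296 + (61577/30816 + 119*(3/34)) = 154296 + (61577/30816 + 21/2) = 154296 + 385145/30816 = 4755170681/30816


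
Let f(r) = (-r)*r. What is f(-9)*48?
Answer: -3888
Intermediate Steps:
f(r) = -r²
f(-9)*48 = -1*(-9)²*48 = -1*81*48 = -81*48 = -3888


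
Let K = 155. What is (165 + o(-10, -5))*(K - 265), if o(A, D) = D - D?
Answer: -18150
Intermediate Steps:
o(A, D) = 0
(165 + o(-10, -5))*(K - 265) = (165 + 0)*(155 - 265) = 165*(-110) = -18150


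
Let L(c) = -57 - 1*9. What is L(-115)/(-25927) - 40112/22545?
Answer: -94408714/53138565 ≈ -1.7767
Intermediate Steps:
L(c) = -66 (L(c) = -57 - 9 = -66)
L(-115)/(-25927) - 40112/22545 = -66/(-25927) - 40112/22545 = -66*(-1/25927) - 40112*1/22545 = 6/2357 - 40112/22545 = -94408714/53138565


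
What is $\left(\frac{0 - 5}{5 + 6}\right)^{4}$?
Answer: $\frac{625}{14641} \approx 0.042688$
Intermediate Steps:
$\left(\frac{0 - 5}{5 + 6}\right)^{4} = \left(- \frac{5}{11}\right)^{4} = \frac{625}{14641}$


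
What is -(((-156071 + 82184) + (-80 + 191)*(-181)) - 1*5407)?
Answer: 99385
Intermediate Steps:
-(((-156071 + 82184) + (-80 + 191)*(-181)) - 1*5407) = -((-73887 + 111*(-181)) - 5407) = -((-73887 - 20091) - 5407) = -(-93978 - 5407) = -1*(-99385) = 99385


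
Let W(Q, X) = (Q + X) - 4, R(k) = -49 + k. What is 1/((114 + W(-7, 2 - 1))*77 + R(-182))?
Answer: 1/7777 ≈ 0.00012858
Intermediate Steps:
W(Q, X) = -4 + Q + X
1/((114 + W(-7, 2 - 1))*77 + R(-182)) = 1/((114 + (-4 - 7 + (2 - 1)))*77 + (-49 - 182)) = 1/((114 + (-4 - 7 + 1))*77 - 231) = 1/((114 - 10)*77 - 231) = 1/(104*77 - 231) = 1/(8008 - 231) = 1/7777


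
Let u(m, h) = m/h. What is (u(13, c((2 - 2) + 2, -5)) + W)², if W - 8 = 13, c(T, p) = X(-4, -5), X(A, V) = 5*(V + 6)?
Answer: 13924/25 ≈ 556.96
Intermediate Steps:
X(A, V) = 30 + 5*V (X(A, V) = 5*(6 + V) = 30 + 5*V)
c(T, p) = 5 (c(T, p) = 30 + 5*(-5) = 30 - 25 = 5)
W = 21 (W = 8 + 13 = 21)
(u(13, c((2 - 2) + 2, -5)) + W)² = (13/5 + 21)² = (118/5)² = 13924/25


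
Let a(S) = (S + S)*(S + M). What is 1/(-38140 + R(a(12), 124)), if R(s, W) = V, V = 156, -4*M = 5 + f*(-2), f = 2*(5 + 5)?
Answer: -1/37984 ≈ -2.6327e-5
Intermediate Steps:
f = 20 (f = 2*10 = 20)
M = 35/4 (M = -(5 + 20*(-2))/4 = -(5 - 40)/4 = -1/4*(-35) = 35/4 ≈ 8.7500)
a(S) = 2*S*(35/4 + S) (a(S) = (S + S)*(S + 35/4) = (2*S)*(35/4 + S) = 2*S*(35/4 + S))
R(s, W) = 156
1/(-38140 + R(a(12), 124)) = 1/(-38140 + 156) = 1/(-37984) = -1/37984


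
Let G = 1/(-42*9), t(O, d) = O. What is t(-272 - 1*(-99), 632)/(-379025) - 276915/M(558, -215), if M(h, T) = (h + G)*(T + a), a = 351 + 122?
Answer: -6610766539928/3437638873225 ≈ -1.9231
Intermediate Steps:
G = -1/378 (G = 1/(-378) = -1/378 ≈ -0.0026455)
a = 473
M(h, T) = (473 + T)*(-1/378 + h) (M(h, T) = (h - 1/378)*(T + 473) = (-1/378 + h)*(473 + T) = (473 + T)*(-1/378 + h))
t(-272 - 1*(-99), 632)/(-379025) - 276915/M(558, -215) = (-272 - 1*(-99))/(-379025) - 276915/(-473/378 + 473*558 - 1/378*(-215) - 215*558) = (-272 + 99)*(-1/379025) - 276915/(-473/378 + 263934 + 215/378 - 119970) = -173*(-1/379025) - 276915/9069689/63 = 173/379025 - 276915*63/9069689 = 173/379025 - 17445645/9069689 = -6610766539928/3437638873225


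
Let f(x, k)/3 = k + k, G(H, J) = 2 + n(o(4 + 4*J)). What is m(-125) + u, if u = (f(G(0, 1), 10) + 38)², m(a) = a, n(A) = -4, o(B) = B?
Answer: 9479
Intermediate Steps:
G(H, J) = -2 (G(H, J) = 2 - 4 = -2)
f(x, k) = 6*k (f(x, k) = 3*(k + k) = 3*(2*k) = 6*k)
u = 9604 (u = (6*10 + 38)² = (60 + 38)² = 98² = 9604)
m(-125) + u = -125 + 9604 = 9479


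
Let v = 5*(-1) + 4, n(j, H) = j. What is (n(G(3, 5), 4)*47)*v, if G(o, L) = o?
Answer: -141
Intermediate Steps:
v = -1 (v = -5 + 4 = -1)
(n(G(3, 5), 4)*47)*v = (3*47)*(-1) = 141*(-1) = -141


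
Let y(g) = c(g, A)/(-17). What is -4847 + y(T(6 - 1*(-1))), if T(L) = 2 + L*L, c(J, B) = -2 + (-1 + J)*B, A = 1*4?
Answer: -82597/17 ≈ -4858.6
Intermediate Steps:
A = 4
c(J, B) = -2 + B*(-1 + J)
T(L) = 2 + L**2
y(g) = 6/17 - 4*g/17 (y(g) = (-2 - 1*4 + 4*g)/(-17) = (-2 - 4 + 4*g)*(-1/17) = (-6 + 4*g)*(-1/17) = 6/17 - 4*g/17)
-4847 + y(T(6 - 1*(-1))) = -4847 + (6/17 - 4*(2 + (6 - 1*(-1))**2)/17) = -4847 + (6/17 - 4*(2 + (6 + 1)**2)/17) = -4847 + (6/17 - 4*(2 + 7**2)/17) = -4847 + (6/17 - 4*(2 + 49)/17) = -4847 + (6/17 - 4/17*51) = -4847 + (6/17 - 12) = -4847 - 198/17 = -82597/17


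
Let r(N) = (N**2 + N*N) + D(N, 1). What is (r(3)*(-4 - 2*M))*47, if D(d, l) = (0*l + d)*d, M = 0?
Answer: -5076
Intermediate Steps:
D(d, l) = d**2 (D(d, l) = (0 + d)*d = d*d = d**2)
r(N) = 3*N**2 (r(N) = (N**2 + N*N) + N**2 = (N**2 + N**2) + N**2 = 2*N**2 + N**2 = 3*N**2)
(r(3)*(-4 - 2*M))*47 = ((3*3**2)*(-4 - 2*0))*47 = ((3*9)*(-4 + 0))*47 = (27*(-4))*47 = -108*47 = -5076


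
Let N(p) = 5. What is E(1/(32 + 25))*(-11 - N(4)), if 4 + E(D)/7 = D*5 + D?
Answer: 8288/19 ≈ 436.21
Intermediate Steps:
E(D) = -28 + 42*D (E(D) = -28 + 7*(D*5 + D) = -28 + 7*(5*D + D) = -28 + 7*(6*D) = -28 + 42*D)
E(1/(32 + 25))*(-11 - N(4)) = (-28 + 42/(32 + 25))*(-11 - 1*5) = (-28 + 42/57)*(-11 - 5) = (-28 + 42*(1/57))*(-16) = (-28 + 14/19)*(-16) = -518/19*(-16) = 8288/19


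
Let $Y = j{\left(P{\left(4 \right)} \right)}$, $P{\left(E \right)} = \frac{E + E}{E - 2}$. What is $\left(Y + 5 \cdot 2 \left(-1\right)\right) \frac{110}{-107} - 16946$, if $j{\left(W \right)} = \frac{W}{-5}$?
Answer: $- \frac{1812034}{107} \approx -16935.0$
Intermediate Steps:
$P{\left(E \right)} = \frac{2 E}{-2 + E}$
$j{\left(W \right)} = - \frac{W}{5}$ ($j{\left(W \right)} = W \left(- \frac{1}{5}\right) = - \frac{W}{5}$)
$Y = - \frac{4}{5}$ ($Y = - \frac{2 \cdot 4 \frac{1}{-2 + 4}}{5} = - \frac{2 \cdot 4 \cdot \frac{1}{2}}{5} = \left(- \frac{1}{5}\right) 4 = - \frac{4}{5} \approx -0.8$)
$\left(Y + 5 \cdot 2 \left(-1\right)\right) \frac{110}{-107} - 16946 = \left(- \frac{4}{5} + 5 \cdot 2 \left(-1\right)\right) \frac{110}{-107} - 16946 = \left(- \frac{4}{5} + 10 \left(-1\right)\right) 110 \left(- \frac{1}{107}\right) - 16946 = \left(- \frac{4}{5} - 10\right) \left(- \frac{110}{107}\right) - 16946 = \left(- \frac{54}{5}\right) \left(- \frac{110}{107}\right) - 16946 = \frac{1188}{107} - 16946 = - \frac{1812034}{107}$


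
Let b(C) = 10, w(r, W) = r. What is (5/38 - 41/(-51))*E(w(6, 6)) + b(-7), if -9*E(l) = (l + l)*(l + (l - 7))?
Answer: 10940/2907 ≈ 3.7633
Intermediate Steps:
E(l) = -2*l*(-7 + 2*l)/9 (E(l) = -(l + l)*(l + (l - 7))/9 = -2*l*(l + (-7 + l))/9 = -2*l*(-7 + 2*l)/9)
(5/38 - 41/(-51))*E(w(6, 6)) + b(-7) = (5/38 - 41/(-51))*((2/9)*6*(7 - 2*6)) + 10 = (5*(1/38) - 41*(-1/51))*((2/9)*6*(7 - 12)) + 10 = (5/38 + 41/51)*((2/9)*6*(-5)) + 10 = (1813/1938)*(-20/3) + 10 = -18130/2907 + 10 = 10940/2907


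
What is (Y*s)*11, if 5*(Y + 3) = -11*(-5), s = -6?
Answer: -528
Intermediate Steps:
Y = 8 (Y = -3 + (-11*(-5))/5 = -3 + (1/5)*55 = -3 + 11 = 8)
(Y*s)*11 = (8*(-6))*11 = -48*11 = -528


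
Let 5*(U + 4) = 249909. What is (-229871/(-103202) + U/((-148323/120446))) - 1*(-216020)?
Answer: 13427322601244477/76536151230 ≈ 1.7544e+5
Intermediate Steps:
U = 249889/5 (U = -4 + (⅕)*249909 = -4 + 249909/5 = 249889/5 ≈ 49978.)
(-229871/(-103202) + U/((-148323/120446))) - 1*(-216020) = (-229871/(-103202) + 249889/(5*((-148323/120446)))) - 1*(-216020) = (-229871*(-1/103202) + 249889/(5*((-148323*1/120446)))) + 216020 = (229871/103202 + 249889/(5*(-148323/120446))) + 216020 = (229871/103202 + (249889/5)*(-120446/148323)) + 216020 = (229871/103202 - 30098130494/741615) + 216020 = -3106016787460123/76536151230 + 216020 = 13427322601244477/76536151230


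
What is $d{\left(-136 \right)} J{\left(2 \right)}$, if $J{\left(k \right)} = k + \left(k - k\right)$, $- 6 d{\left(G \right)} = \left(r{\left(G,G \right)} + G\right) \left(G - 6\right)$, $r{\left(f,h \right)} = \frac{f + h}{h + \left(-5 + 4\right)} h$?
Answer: $- \frac{7898608}{411} \approx -19218.0$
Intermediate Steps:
$r{\left(f,h \right)} = \frac{h \left(f + h\right)}{-1 + h}$ ($r{\left(f,h \right)} = \frac{f + h}{h - 1} h = \frac{f + h}{-1 + h} h = \frac{h \left(f + h\right)}{-1 + h}$)
$d{\left(G \right)} = - \frac{\left(-6 + G\right) \left(G + \frac{2 G^{2}}{-1 + G}\right)}{6}$ ($d{\left(G \right)} = - \frac{\left(\frac{G \left(G + G\right)}{-1 + G} + G\right) \left(G - 6\right)}{6} = - \frac{\left(\frac{G 2 G}{-1 + G} + G\right) \left(-6 + G\right)}{6} = - \frac{\left(\frac{2 G^{2}}{-1 + G} + G\right) \left(-6 + G\right)}{6} = - \frac{\left(G + \frac{2 G^{2}}{-1 + G}\right) \left(-6 + G\right)}{6} = - \frac{\left(-6 + G\right) \left(G + \frac{2 G^{2}}{-1 + G}\right)}{6}$)
$J{\left(k \right)} = k$ ($J{\left(k \right)} = k + 0 = k$)
$d{\left(-136 \right)} J{\left(2 \right)} = \frac{1}{6} \left(-136\right) \frac{1}{-1 - 136} \left(-6 - 3 \left(-136\right)^{2} + 19 \left(-136\right)\right) 2 = \frac{1}{6} \left(-136\right) \frac{1}{-137} \left(-6 - 55488 - 2584\right) 2 = \frac{1}{6} \left(-136\right) \left(- \frac{1}{137}\right) \left(-6 - 55488 - 2584\right) 2 = \frac{1}{6} \left(-136\right) \left(- \frac{1}{137}\right) \left(-58078\right) 2 = \left(- \frac{3949304}{411}\right) 2 = - \frac{7898608}{411}$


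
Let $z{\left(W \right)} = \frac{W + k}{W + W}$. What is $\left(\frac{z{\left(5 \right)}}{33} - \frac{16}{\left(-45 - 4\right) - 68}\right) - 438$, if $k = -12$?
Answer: $- \frac{5635573}{12870} \approx -437.88$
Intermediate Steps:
$z{\left(W \right)} = \frac{-12 + W}{2 W}$ ($z{\left(W \right)} = \frac{W - 12}{W + W} = \frac{-12 + W}{2 W}$)
$\left(\frac{z{\left(5 \right)}}{33} - \frac{16}{\left(-45 - 4\right) - 68}\right) - 438 = \left(\frac{\frac{1}{2} \cdot \frac{1}{5} \left(-12 + 5\right)}{33} - \frac{16}{\left(-45 - 4\right) - 68}\right) - 438 = \left(\frac{1}{2} \cdot \frac{1}{5} \left(-7\right) \frac{1}{33} - \frac{16}{-49 - 68}\right) - 438 = \left(\left(- \frac{7}{10}\right) \frac{1}{33} - \frac{16}{-117}\right) - 438 = \left(- \frac{7}{330} - - \frac{16}{117}\right) - 438 = \left(- \frac{7}{330} + \frac{16}{117}\right) - 438 = \frac{1487}{12870} - 438 = - \frac{5635573}{12870}$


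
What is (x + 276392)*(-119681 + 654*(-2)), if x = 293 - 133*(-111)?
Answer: -35262002072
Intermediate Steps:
x = 15056 (x = 293 + 14763 = 15056)
(x + 276392)*(-119681 + 654*(-2)) = (15056 + 276392)*(-119681 + 654*(-2)) = 291448*(-119681 - 1308) = 291448*(-120989) = -35262002072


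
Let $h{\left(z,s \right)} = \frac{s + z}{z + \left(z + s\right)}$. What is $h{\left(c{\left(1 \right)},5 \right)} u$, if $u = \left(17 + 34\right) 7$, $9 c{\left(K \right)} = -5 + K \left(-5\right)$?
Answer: $\frac{2499}{5} \approx 499.8$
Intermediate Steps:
$c{\left(K \right)} = - \frac{5}{9} - \frac{5 K}{9}$ ($c{\left(K \right)} = \frac{-5 + K \left(-5\right)}{9} = \frac{-5 - 5 K}{9} = - \frac{5}{9} - \frac{5 K}{9}$)
$h{\left(z,s \right)} = \frac{s + z}{s + 2 z}$ ($h{\left(z,s \right)} = \frac{s + z}{z + \left(s + z\right)} = \frac{s + z}{s + 2 z}$)
$u = 357$ ($u = 51 \cdot 7 = 357$)
$h{\left(c{\left(1 \right)},5 \right)} u = \frac{5 - \frac{10}{9}}{5 + 2 \left(- \frac{5}{9} - \frac{5}{9}\right)} 357 = \frac{5 - \frac{10}{9}}{5 + 2 \left(- \frac{10}{9}\right)} 357 = \frac{1}{5 - \frac{20}{9}} \cdot \frac{35}{9} \cdot 357 = \frac{1}{\frac{25}{9}} \cdot \frac{35}{9} \cdot 357 = \frac{9}{25} \cdot \frac{35}{9} \cdot 357 = \frac{7}{5} \cdot 357 = \frac{2499}{5}$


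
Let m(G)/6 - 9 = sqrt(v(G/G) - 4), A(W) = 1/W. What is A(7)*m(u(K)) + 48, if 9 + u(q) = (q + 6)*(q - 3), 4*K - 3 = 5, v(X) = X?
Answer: 390/7 + 6*I*sqrt(3)/7 ≈ 55.714 + 1.4846*I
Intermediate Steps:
K = 2 (K = 3/4 + (1/4)*5 = 3/4 + 5/4 = 2)
u(q) = -9 + (-3 + q)*(6 + q) (u(q) = -9 + (q + 6)*(q - 3) = -9 + (6 + q)*(-3 + q) = -9 + (-3 + q)*(6 + q))
m(G) = 54 + 6*I*sqrt(3) (m(G) = 54 + 6*sqrt(G/G - 4) = 54 + 6*sqrt(1 - 4) = 54 + 6*sqrt(-3) = 54 + 6*(I*sqrt(3)) = 54 + 6*I*sqrt(3))
A(7)*m(u(K)) + 48 = (54 + 6*I*sqrt(3))/7 + 48 = (54/7 + 6*I*sqrt(3)/7) + 48 = 390/7 + 6*I*sqrt(3)/7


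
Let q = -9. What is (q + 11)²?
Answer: 4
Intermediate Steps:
(q + 11)² = (-9 + 11)² = 2² = 4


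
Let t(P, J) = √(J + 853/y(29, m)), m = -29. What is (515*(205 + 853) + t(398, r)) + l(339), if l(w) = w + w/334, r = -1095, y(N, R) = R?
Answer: 182100145/334 + 4*I*√59102/29 ≈ 5.4521e+5 + 33.532*I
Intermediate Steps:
l(w) = 335*w/334 (l(w) = w + w*(1/334) = w + w/334 = 335*w/334)
t(P, J) = √(-853/29 + J) (t(P, J) = √(J + 853/(-29)) = √(J + 853*(-1/29)) = √(J - 853/29) = √(-853/29 + J))
(515*(205 + 853) + t(398, r)) + l(339) = (515*(205 + 853) + √(-24737 + 841*(-1095))/29) + (335/334)*339 = (515*1058 + √(-24737 - 920895)/29) + 113565/334 = (544870 + √(-945632)/29) + 113565/334 = (544870 + (4*I*√59102)/29) + 113565/334 = (544870 + 4*I*√59102/29) + 113565/334 = 182100145/334 + 4*I*√59102/29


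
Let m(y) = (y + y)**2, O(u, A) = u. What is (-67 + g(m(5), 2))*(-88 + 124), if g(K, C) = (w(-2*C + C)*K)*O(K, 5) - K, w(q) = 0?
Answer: -6012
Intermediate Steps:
m(y) = 4*y**2 (m(y) = (2*y)**2 = 4*y**2)
g(K, C) = -K (g(K, C) = (0*K)*K - K = 0*K - K = 0 - K = -K)
(-67 + g(m(5), 2))*(-88 + 124) = (-67 - 4*5**2)*(-88 + 124) = (-67 - 4*25)*36 = (-67 - 1*100)*36 = (-67 - 100)*36 = -167*36 = -6012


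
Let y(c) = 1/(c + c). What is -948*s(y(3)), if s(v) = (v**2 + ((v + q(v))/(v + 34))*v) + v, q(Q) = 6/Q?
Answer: -216223/615 ≈ -351.58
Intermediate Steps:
y(c) = 1/(2*c)
s(v) = v + v**2 + v*(v + 6/v)/(34 + v) (s(v) = (v**2 + ((v + 6/v)/(v + 34))*v) + v = (v**2 + ((v + 6/v)/(34 + v))*v) + v = (v**2 + v*(v + 6/v)/(34 + v)) + v = v + v**2 + v*(v + 6/v)/(34 + v))
-948*s(y(3)) = -948*(6 + ((1/2)/3)*(34 + ((1/2)/3)**2 + 36*((1/2)/3)))/(34 + (1/2)/3) = -948*(6 + ((1/2)*(1/3))*(34 + ((1/2)*(1/3))**2 + 36*((1/2)*(1/3))))/(34 + (1/2)*(1/3)) = -948*(6 + (34 + (1/6)**2 + 36*(1/6))/6)/(34 + 1/6) = -948*(6 + (34 + 1/36 + 6)/6)/205/6 = -5688*(6 + (1/6)*(1441/36))/205 = -5688*(6 + 1441/216)/205 = -5688*2737/(205*216) = -948*2737/7380 = -216223/615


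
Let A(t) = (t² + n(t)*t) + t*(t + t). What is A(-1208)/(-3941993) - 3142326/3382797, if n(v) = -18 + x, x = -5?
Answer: -75179604330/36735432767 ≈ -2.0465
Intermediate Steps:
n(v) = -23 (n(v) = -18 - 5 = -23)
A(t) = -23*t + 3*t² (A(t) = (t² - 23*t) + t*(t + t) = (t² - 23*t) + t*(2*t) = (t² - 23*t) + 2*t² = -23*t + 3*t²)
A(-1208)/(-3941993) - 3142326/3382797 = -1208*(-23 + 3*(-1208))/(-3941993) - 3142326/3382797 = -1208*(-23 - 3624)*(-1/3941993) - 3142326*1/3382797 = -1208*(-3647)*(-1/3941993) - 95222/102509 = 4405576*(-1/3941993) - 95222/102509 = -4405576/3941993 - 95222/102509 = -75179604330/36735432767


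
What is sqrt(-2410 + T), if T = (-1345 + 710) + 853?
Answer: 4*I*sqrt(137) ≈ 46.819*I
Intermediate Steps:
T = 218 (T = -635 + 853 = 218)
sqrt(-2410 + T) = sqrt(-2410 + 218) = sqrt(-2192) = 4*I*sqrt(137)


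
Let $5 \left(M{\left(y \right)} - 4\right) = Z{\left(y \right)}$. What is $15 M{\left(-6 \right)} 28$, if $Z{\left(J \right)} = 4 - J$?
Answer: $2520$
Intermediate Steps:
$M{\left(y \right)} = \frac{24}{5} - \frac{y}{5}$ ($M{\left(y \right)} = 4 + \frac{4 - y}{5} = 4 - \left(- \frac{4}{5} + \frac{y}{5}\right) = \frac{24}{5} - \frac{y}{5}$)
$15 M{\left(-6 \right)} 28 = 15 \left(\frac{24}{5} - - \frac{6}{5}\right) 28 = 15 \left(\frac{24}{5} + \frac{6}{5}\right) 28 = 15 \cdot 6 \cdot 28 = 90 \cdot 28 = 2520$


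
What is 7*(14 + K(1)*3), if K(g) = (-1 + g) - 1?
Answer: 77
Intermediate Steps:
K(g) = -2 + g
7*(14 + K(1)*3) = 7*(14 + (-2 + 1)*3) = 7*(14 - 1*3) = 7*(14 - 3) = 7*11 = 77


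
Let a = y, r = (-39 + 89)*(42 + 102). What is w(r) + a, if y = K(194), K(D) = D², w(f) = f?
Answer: 44836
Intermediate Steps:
r = 7200 (r = 50*144 = 7200)
y = 37636 (y = 194² = 37636)
a = 37636
w(r) + a = 7200 + 37636 = 44836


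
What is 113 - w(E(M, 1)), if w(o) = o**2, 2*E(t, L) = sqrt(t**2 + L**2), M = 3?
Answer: 221/2 ≈ 110.50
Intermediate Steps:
E(t, L) = sqrt(L**2 + t**2)/2 (E(t, L) = sqrt(t**2 + L**2)/2 = sqrt(L**2 + t**2)/2)
113 - w(E(M, 1)) = 113 - (sqrt(1**2 + 3**2)/2)**2 = 113 - (sqrt(1 + 9)/2)**2 = 113 - (sqrt(10)/2)**2 = 113 - 1*5/2 = 113 - 5/2 = 221/2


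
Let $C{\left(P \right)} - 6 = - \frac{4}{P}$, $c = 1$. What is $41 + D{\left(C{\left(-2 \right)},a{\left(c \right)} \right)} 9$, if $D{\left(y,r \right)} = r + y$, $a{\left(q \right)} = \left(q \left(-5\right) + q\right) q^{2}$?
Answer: $77$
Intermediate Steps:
$C{\left(P \right)} = 6 - \frac{4}{P}$
$a{\left(q \right)} = - 4 q^{3}$ ($a{\left(q \right)} = \left(- 5 q + q\right) q^{2} = - 4 q q^{2} = - 4 q^{3}$)
$41 + D{\left(C{\left(-2 \right)},a{\left(c \right)} \right)} 9 = 41 + \left(- 4 \cdot 1^{3} + \left(6 - \frac{4}{-2}\right)\right) 9 = 41 + \left(\left(-4\right) 1 + \left(6 - -2\right)\right) 9 = 41 + \left(-4 + \left(6 + 2\right)\right) 9 = 41 + \left(-4 + 8\right) 9 = 41 + 4 \cdot 9 = 41 + 36 = 77$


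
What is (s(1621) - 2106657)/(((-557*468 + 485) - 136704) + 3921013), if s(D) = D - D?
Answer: -702219/1174706 ≈ -0.59778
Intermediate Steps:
s(D) = 0
(s(1621) - 2106657)/(((-557*468 + 485) - 136704) + 3921013) = (0 - 2106657)/(((-557*468 + 485) - 136704) + 3921013) = -2106657/(((-260676 + 485) - 136704) + 3921013) = -2106657/((-260191 - 136704) + 3921013) = -2106657/(-396895 + 3921013) = -2106657/3524118 = -2106657*1/3524118 = -702219/1174706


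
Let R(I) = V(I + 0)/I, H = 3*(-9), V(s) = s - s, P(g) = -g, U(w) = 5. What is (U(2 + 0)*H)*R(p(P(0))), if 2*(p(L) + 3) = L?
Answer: 0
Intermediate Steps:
p(L) = -3 + L/2
V(s) = 0
H = -27
R(I) = 0 (R(I) = 0/I = 0)
(U(2 + 0)*H)*R(p(P(0))) = (5*(-27))*0 = -135*0 = 0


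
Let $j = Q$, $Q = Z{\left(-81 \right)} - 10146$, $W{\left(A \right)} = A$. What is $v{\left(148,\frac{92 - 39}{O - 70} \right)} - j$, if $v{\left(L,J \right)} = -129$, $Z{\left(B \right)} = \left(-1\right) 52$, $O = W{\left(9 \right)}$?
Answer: $10069$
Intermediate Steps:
$O = 9$
$Z{\left(B \right)} = -52$
$Q = -10198$ ($Q = -52 - 10146 = -10198$)
$j = -10198$
$v{\left(148,\frac{92 - 39}{O - 70} \right)} - j = -129 - -10198 = -129 + 10198 = 10069$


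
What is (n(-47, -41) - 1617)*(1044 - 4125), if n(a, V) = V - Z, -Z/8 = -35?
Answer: 5970978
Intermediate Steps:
Z = 280 (Z = -8*(-35) = 280)
n(a, V) = -280 + V (n(a, V) = V - 1*280 = V - 280 = -280 + V)
(n(-47, -41) - 1617)*(1044 - 4125) = ((-280 - 41) - 1617)*(1044 - 4125) = (-321 - 1617)*(-3081) = -1938*(-3081) = 5970978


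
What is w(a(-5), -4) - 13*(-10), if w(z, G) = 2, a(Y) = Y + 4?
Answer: 132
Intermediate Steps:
a(Y) = 4 + Y
w(a(-5), -4) - 13*(-10) = 2 - 13*(-10) = 2 + 130 = 132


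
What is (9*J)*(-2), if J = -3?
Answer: 54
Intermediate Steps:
(9*J)*(-2) = (9*(-3))*(-2) = -27*(-2) = 54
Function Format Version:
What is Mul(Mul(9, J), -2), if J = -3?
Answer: 54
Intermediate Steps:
Mul(Mul(9, J), -2) = Mul(Mul(9, -3), -2) = Mul(-27, -2) = 54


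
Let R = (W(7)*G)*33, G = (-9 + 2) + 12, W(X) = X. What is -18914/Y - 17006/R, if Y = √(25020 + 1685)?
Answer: -1546/105 - 2702*√545/545 ≈ -130.46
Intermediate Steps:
Y = 7*√545 (Y = √26705 = 7*√545 ≈ 163.42)
G = 5 (G = -7 + 12 = 5)
R = 1155 (R = (7*5)*33 = 35*33 = 1155)
-18914/Y - 17006/R = -18914*√545/3815 - 17006/1155 = -2702*√545/545 - 17006*1/1155 = -2702*√545/545 - 1546/105 = -1546/105 - 2702*√545/545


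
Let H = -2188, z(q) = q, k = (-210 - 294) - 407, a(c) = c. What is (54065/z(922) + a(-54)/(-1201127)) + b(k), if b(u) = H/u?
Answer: 61582488467845/1008877014634 ≈ 61.041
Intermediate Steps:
k = -911 (k = -504 - 407 = -911)
b(u) = -2188/u
(54065/z(922) + a(-54)/(-1201127)) + b(k) = (54065/922 - 54/(-1201127)) - 2188/(-911) = (54065*(1/922) - 54*(-1/1201127)) - 2188*(-1/911) = (54065/922 + 54/1201127) + 2188/911 = 64938981043/1107439094 + 2188/911 = 61582488467845/1008877014634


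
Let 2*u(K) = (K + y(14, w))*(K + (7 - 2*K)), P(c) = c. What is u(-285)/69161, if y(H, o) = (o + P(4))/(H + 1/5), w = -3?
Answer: -2953580/4910431 ≈ -0.60149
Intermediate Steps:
y(H, o) = (4 + o)/(⅕ + H) (y(H, o) = (o + 4)/(H + 1/5) = (4 + o)/(H + ⅕) = (4 + o)/(⅕ + H))
u(K) = (7 - K)*(5/71 + K)/2 (u(K) = ((K + 5*(4 - 3)/(1 + 5*14))*(K + (7 - 2*K)))/2 = ((K + 5*1/(1 + 70))*(7 - K))/2 = ((K + 5*1/71)*(7 - K))/2 = ((K + 5*(1/71)*1)*(7 - K))/2 = ((K + 5/71)*(7 - K))/2 = ((5/71 + K)*(7 - K))/2 = ((7 - K)*(5/71 + K))/2 = (7 - K)*(5/71 + K)/2)
u(-285)/69161 = (35/142 - ½*(-285)² + (246/71)*(-285))/69161 = (35/142 - ½*81225 - 70110/71)*(1/69161) = (35/142 - 81225/2 - 70110/71)*(1/69161) = -2953580/71*1/69161 = -2953580/4910431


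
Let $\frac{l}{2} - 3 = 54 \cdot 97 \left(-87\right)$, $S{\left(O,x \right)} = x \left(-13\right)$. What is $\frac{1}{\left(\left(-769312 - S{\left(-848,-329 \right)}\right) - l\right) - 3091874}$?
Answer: $- \frac{1}{2954057} \approx -3.3852 \cdot 10^{-7}$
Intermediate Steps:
$S{\left(O,x \right)} = - 13 x$
$l = -911406$ ($l = 6 + 2 \cdot 54 \cdot 97 \left(-87\right) = 6 + 2 \cdot 5238 \left(-87\right) = 6 + 2 \left(-455706\right) = 6 - 911412 = -911406$)
$\frac{1}{\left(\left(-769312 - S{\left(-848,-329 \right)}\right) - l\right) - 3091874} = \frac{1}{\left(\left(-769312 - \left(-13\right) \left(-329\right)\right) - -911406\right) - 3091874} = \frac{1}{\left(\left(-769312 - 4277\right) + 911406\right) - 3091874} = \frac{1}{\left(-773589 + 911406\right) - 3091874} = \frac{1}{137817 - 3091874} = \frac{1}{-2954057} = - \frac{1}{2954057}$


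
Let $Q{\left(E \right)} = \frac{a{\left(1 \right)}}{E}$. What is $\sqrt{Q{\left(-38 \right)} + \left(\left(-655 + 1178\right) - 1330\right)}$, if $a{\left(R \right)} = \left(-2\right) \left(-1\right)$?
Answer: $\frac{i \sqrt{291346}}{19} \approx 28.409 i$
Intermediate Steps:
$a{\left(R \right)} = 2$
$Q{\left(E \right)} = \frac{2}{E}$
$\sqrt{Q{\left(-38 \right)} + \left(\left(-655 + 1178\right) - 1330\right)} = \sqrt{\frac{2}{-38} + \left(\left(-655 + 1178\right) - 1330\right)} = \sqrt{2 \left(- \frac{1}{38}\right) + \left(523 - 1330\right)} = \sqrt{- \frac{1}{19} - 807} = \sqrt{- \frac{15334}{19}} = \frac{i \sqrt{291346}}{19}$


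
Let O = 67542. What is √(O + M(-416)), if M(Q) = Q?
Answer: √67126 ≈ 259.09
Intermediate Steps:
√(O + M(-416)) = √(67542 - 416) = √67126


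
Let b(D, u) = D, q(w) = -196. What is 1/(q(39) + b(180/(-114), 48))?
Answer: -19/3754 ≈ -0.0050613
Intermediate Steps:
1/(q(39) + b(180/(-114), 48)) = 1/(-196 + 180/(-114)) = 1/(-196 + 180*(-1/114)) = 1/(-196 - 30/19) = 1/(-3754/19) = -19/3754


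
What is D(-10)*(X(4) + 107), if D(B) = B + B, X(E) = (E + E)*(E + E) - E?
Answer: -3340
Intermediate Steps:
X(E) = -E + 4*E² (X(E) = (2*E)*(2*E) - E = 4*E² - E = -E + 4*E²)
D(B) = 2*B
D(-10)*(X(4) + 107) = (2*(-10))*(4*(-1 + 4*4) + 107) = -20*(4*(-1 + 16) + 107) = -20*(4*15 + 107) = -20*(60 + 107) = -20*167 = -3340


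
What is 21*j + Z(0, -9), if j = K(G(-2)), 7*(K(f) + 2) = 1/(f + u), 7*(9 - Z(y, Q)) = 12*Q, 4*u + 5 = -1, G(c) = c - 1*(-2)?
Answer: -137/7 ≈ -19.571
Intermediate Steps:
G(c) = 2 + c (G(c) = c + 2 = 2 + c)
u = -3/2 (u = -5/4 + (¼)*(-1) = -5/4 - ¼ = -3/2 ≈ -1.5000)
Z(y, Q) = 9 - 12*Q/7
K(f) = -2 + 1/(7*(-3/2 + f)) (K(f) = -2 + 1/(7*(f - 3/2)) = -2 + 1/(7*(-3/2 + f)))
j = -44/21 (j = 4*(11 - 7*(2 - 2))/(7*(-3 + 2*(2 - 2))) = 4*(11 - 7*0)/(7*(-3 + 2*0)) = 4*(11 + 0)/(7*(-3 + 0)) = (4/7)*11/(-3) = (4/7)*(-⅓)*11 = -44/21 ≈ -2.0952)
21*j + Z(0, -9) = 21*(-44/21) + (9 - 12/7*(-9)) = -44 + (9 + 108/7) = -44 + 171/7 = -137/7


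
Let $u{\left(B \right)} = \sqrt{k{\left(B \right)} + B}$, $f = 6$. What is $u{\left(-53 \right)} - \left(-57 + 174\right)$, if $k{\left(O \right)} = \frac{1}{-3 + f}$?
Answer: $-117 + \frac{i \sqrt{474}}{3} \approx -117.0 + 7.2572 i$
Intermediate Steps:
$k{\left(O \right)} = \frac{1}{3}$ ($k{\left(O \right)} = \frac{1}{-3 + 6} = \frac{1}{3}$)
$u{\left(B \right)} = \sqrt{\frac{1}{3} + B}$
$u{\left(-53 \right)} - \left(-57 + 174\right) = \frac{\sqrt{3 + 9 \left(-53\right)}}{3} - \left(-57 + 174\right) = \frac{\sqrt{3 - 477}}{3} - 117 = \frac{\sqrt{-474}}{3} - 117 = \frac{i \sqrt{474}}{3} - 117 = -117 + \frac{i \sqrt{474}}{3}$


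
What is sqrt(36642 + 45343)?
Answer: sqrt(81985) ≈ 286.33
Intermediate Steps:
sqrt(36642 + 45343) = sqrt(81985)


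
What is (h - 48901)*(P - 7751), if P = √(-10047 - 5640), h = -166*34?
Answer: 422778295 - 163635*I*√1743 ≈ 4.2278e+8 - 6.8316e+6*I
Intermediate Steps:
h = -5644
P = 3*I*√1743 (P = √(-15687) = 3*I*√1743 ≈ 125.25*I)
(h - 48901)*(P - 7751) = (-5644 - 48901)*(3*I*√1743 - 7751) = -54545*(-7751 + 3*I*√1743) = 422778295 - 163635*I*√1743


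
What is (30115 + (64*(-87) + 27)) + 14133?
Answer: 38707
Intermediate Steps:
(30115 + (64*(-87) + 27)) + 14133 = (30115 + (-5568 + 27)) + 14133 = (30115 - 5541) + 14133 = 24574 + 14133 = 38707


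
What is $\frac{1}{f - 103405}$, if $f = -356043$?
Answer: $- \frac{1}{459448} \approx -2.1765 \cdot 10^{-6}$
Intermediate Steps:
$\frac{1}{f - 103405} = \frac{1}{-356043 - 103405} = \frac{1}{-459448} = - \frac{1}{459448}$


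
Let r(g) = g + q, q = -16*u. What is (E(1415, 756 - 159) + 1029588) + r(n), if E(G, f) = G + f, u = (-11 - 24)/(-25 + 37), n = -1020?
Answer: 3091880/3 ≈ 1.0306e+6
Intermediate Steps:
u = -35/12 ≈ -2.9167
q = 140/3 (q = -16*(-35/12) = 140/3 ≈ 46.667)
r(g) = 140/3 + g (r(g) = g + 140/3 = 140/3 + g)
(E(1415, 756 - 159) + 1029588) + r(n) = ((1415 + (756 - 159)) + 1029588) + (140/3 - 1020) = ((1415 + 597) + 1029588) - 2920/3 = (2012 + 1029588) - 2920/3 = 1031600 - 2920/3 = 3091880/3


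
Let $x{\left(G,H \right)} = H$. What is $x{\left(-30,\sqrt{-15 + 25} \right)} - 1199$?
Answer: $-1199 + \sqrt{10} \approx -1195.8$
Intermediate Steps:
$x{\left(-30,\sqrt{-15 + 25} \right)} - 1199 = \sqrt{-15 + 25} - 1199 = \sqrt{10} - 1199 = -1199 + \sqrt{10}$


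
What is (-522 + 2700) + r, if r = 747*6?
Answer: 6660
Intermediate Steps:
r = 4482
(-522 + 2700) + r = (-522 + 2700) + 4482 = 2178 + 4482 = 6660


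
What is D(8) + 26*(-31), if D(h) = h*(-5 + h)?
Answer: -782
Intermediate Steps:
D(8) + 26*(-31) = 8*(-5 + 8) + 26*(-31) = 8*3 - 806 = 24 - 806 = -782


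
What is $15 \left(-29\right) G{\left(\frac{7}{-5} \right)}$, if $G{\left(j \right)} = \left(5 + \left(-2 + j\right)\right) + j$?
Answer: $-87$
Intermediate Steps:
$G{\left(j \right)} = 3 + 2 j$ ($G{\left(j \right)} = \left(3 + j\right) + j = 3 + 2 j$)
$15 \left(-29\right) G{\left(\frac{7}{-5} \right)} = 15 \left(-29\right) \left(3 + 2 \frac{7}{-5}\right) = - 435 \left(3 + 2 \cdot 7 \left(- \frac{1}{5}\right)\right) = - 435 \left(3 + 2 \left(- \frac{7}{5}\right)\right) = - 435 \left(3 - \frac{14}{5}\right) = \left(-435\right) \frac{1}{5} = -87$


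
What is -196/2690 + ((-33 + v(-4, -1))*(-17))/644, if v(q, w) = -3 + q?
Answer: 212872/216545 ≈ 0.98304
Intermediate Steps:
-196/2690 + ((-33 + v(-4, -1))*(-17))/644 = -196/2690 + ((-33 + (-3 - 4))*(-17))/644 = -196*1/2690 + ((-33 - 7)*(-17))*(1/644) = -98/1345 - 40*(-17)*(1/644) = -98/1345 + 680*(1/644) = -98/1345 + 170/161 = 212872/216545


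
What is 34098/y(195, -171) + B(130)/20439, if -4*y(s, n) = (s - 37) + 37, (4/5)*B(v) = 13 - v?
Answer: -412999201/590460 ≈ -699.45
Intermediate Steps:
B(v) = 65/4 - 5*v/4 (B(v) = 5*(13 - v)/4 = 65/4 - 5*v/4)
y(s, n) = -s/4 (y(s, n) = -((s - 37) + 37)/4 = -((-37 + s) + 37)/4 = -s/4)
34098/y(195, -171) + B(130)/20439 = 34098/((-¼*195)) + (65/4 - 5/4*130)/20439 = 34098/(-195/4) + (65/4 - 325/2)*(1/20439) = 34098*(-4/195) - 585/4*1/20439 = -45464/65 - 65/9084 = -412999201/590460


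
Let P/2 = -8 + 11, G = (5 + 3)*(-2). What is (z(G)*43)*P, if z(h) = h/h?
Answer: 258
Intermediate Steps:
G = -16 (G = 8*(-2) = -16)
P = 6 (P = 2*(-8 + 11) = 2*3 = 6)
z(h) = 1
(z(G)*43)*P = (1*43)*6 = 43*6 = 258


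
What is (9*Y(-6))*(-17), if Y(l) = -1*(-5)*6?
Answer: -4590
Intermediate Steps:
Y(l) = 30 (Y(l) = 5*6 = 30)
(9*Y(-6))*(-17) = (9*30)*(-17) = 270*(-17) = -4590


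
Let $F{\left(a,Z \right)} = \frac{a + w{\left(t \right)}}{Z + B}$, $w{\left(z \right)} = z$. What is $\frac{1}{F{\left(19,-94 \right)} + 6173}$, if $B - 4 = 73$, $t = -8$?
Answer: $\frac{17}{104930} \approx 0.00016201$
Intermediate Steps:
$B = 77$ ($B = 4 + 73 = 77$)
$F{\left(a,Z \right)} = \frac{-8 + a}{77 + Z}$ ($F{\left(a,Z \right)} = \frac{a - 8}{Z + 77} = \frac{-8 + a}{77 + Z}$)
$\frac{1}{F{\left(19,-94 \right)} + 6173} = \frac{1}{\frac{-8 + 19}{77 - 94} + 6173} = \frac{1}{\frac{1}{-17} \cdot 11 + 6173} = \frac{1}{\left(- \frac{1}{17}\right) 11 + 6173} = \frac{1}{- \frac{11}{17} + 6173} = \frac{1}{\frac{104930}{17}} = \frac{17}{104930}$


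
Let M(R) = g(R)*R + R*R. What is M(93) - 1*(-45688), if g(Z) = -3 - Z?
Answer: 45409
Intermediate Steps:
M(R) = R² + R*(-3 - R) (M(R) = (-3 - R)*R + R*R = R*(-3 - R) + R² = R² + R*(-3 - R))
M(93) - 1*(-45688) = -3*93 - 1*(-45688) = -279 + 45688 = 45409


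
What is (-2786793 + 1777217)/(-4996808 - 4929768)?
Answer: 126197/1240822 ≈ 0.10170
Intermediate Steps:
(-2786793 + 1777217)/(-4996808 - 4929768) = -1009576/(-9926576) = -1009576*(-1/9926576) = 126197/1240822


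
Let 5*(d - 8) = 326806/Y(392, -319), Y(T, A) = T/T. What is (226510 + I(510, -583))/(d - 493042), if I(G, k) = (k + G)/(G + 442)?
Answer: -359395745/678574176 ≈ -0.52963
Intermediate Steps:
Y(T, A) = 1
I(G, k) = (G + k)/(442 + G)
d = 326846/5 (d = 8 + (326806/1)/5 = 8 + (326806*1)/5 = 8 + (1/5)*326806 = 8 + 326806/5 = 326846/5 ≈ 65369.)
(226510 + I(510, -583))/(d - 493042) = (226510 + (510 - 583)/(442 + 510))/(326846/5 - 493042) = (226510 - 73/952)/(-2138364/5) = (226510 + (1/952)*(-73))*(-5/2138364) = (226510 - 73/952)*(-5/2138364) = (215637447/952)*(-5/2138364) = -359395745/678574176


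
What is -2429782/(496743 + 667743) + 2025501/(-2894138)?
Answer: -4695395987701/1685091591534 ≈ -2.7864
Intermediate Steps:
-2429782/(496743 + 667743) + 2025501/(-2894138) = -2429782/1164486 + 2025501*(-1/2894138) = -2429782*1/1164486 - 2025501/2894138 = -1214891/582243 - 2025501/2894138 = -4695395987701/1685091591534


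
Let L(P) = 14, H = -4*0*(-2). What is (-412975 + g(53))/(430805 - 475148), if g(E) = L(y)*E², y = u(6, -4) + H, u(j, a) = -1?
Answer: 373649/44343 ≈ 8.4263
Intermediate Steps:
H = 0 (H = 0*(-2) = 0)
y = -1 (y = -1 + 0 = -1)
g(E) = 14*E²
(-412975 + g(53))/(430805 - 475148) = (-412975 + 14*53²)/(430805 - 475148) = (-412975 + 14*2809)/(-44343) = (-412975 + 39326)*(-1/44343) = -373649*(-1/44343) = 373649/44343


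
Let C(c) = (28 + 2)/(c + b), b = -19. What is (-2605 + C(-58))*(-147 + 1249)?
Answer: -221077730/77 ≈ -2.8711e+6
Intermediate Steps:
C(c) = 30/(-19 + c) (C(c) = (28 + 2)/(c - 19) = 30/(-19 + c))
(-2605 + C(-58))*(-147 + 1249) = (-2605 + 30/(-19 - 58))*(-147 + 1249) = (-2605 + 30/(-77))*1102 = (-2605 + 30*(-1/77))*1102 = (-2605 - 30/77)*1102 = -200615/77*1102 = -221077730/77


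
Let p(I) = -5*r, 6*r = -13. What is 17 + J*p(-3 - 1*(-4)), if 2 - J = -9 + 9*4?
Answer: -1523/6 ≈ -253.83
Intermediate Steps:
r = -13/6 (r = (⅙)*(-13) = -13/6 ≈ -2.1667)
p(I) = 65/6 (p(I) = -5*(-13/6) = 65/6)
J = -25 (J = 2 - (-9 + 9*4) = 2 - (-9 + 36) = 2 - 1*27 = 2 - 27 = -25)
17 + J*p(-3 - 1*(-4)) = 17 - 25*65/6 = 17 - 1625/6 = -1523/6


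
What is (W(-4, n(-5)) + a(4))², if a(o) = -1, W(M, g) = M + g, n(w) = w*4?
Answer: 625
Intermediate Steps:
n(w) = 4*w
(W(-4, n(-5)) + a(4))² = ((-4 + 4*(-5)) - 1)² = ((-4 - 20) - 1)² = (-24 - 1)² = (-25)² = 625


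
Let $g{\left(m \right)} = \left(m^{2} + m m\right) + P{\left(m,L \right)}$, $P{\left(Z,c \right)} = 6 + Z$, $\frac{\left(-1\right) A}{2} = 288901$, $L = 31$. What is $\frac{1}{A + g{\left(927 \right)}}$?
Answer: $\frac{1}{1141789} \approx 8.7582 \cdot 10^{-7}$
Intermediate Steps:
$A = -577802$ ($A = \left(-2\right) 288901 = -577802$)
$g{\left(m \right)} = 6 + m + 2 m^{2}$ ($g{\left(m \right)} = \left(m^{2} + m m\right) + \left(6 + m\right) = \left(m^{2} + m^{2}\right) + \left(6 + m\right) = 2 m^{2} + \left(6 + m\right) = 6 + m + 2 m^{2}$)
$\frac{1}{A + g{\left(927 \right)}} = \frac{1}{-577802 + \left(6 + 927 + 2 \cdot 927^{2}\right)} = \frac{1}{-577802 + \left(6 + 927 + 2 \cdot 859329\right)} = \frac{1}{-577802 + \left(6 + 927 + 1718658\right)} = \frac{1}{-577802 + 1719591} = \frac{1}{1141789}$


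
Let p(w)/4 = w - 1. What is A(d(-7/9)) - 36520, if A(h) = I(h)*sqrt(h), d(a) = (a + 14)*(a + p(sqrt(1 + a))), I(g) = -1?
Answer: -36520 - I*sqrt(5117 - 1428*sqrt(2))/9 ≈ -36520.0 - 6.1839*I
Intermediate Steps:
p(w) = -4 + 4*w (p(w) = 4*(w - 1) = 4*(-1 + w) = -4 + 4*w)
d(a) = (14 + a)*(-4 + a + 4*sqrt(1 + a)) (d(a) = (a + 14)*(a + (-4 + 4*sqrt(1 + a))) = (14 + a)*(-4 + a + 4*sqrt(1 + a)))
A(h) = -sqrt(h)
A(d(-7/9)) - 36520 = -sqrt(-56 + (-7/9)**2 + 10*(-7/9) + 56*sqrt(1 - 7/9) + 4*(-7/9)*sqrt(1 - 7/9)) - 36520 = -sqrt(-56 + 49/81 - 70/9 + 56*sqrt(2/9) + 4*(-7/9)*sqrt(2/9)) - 36520 = -sqrt(-56 + 49/81 - 70/9 + 56*(sqrt(2)/3) + 4*(-7/9)*(sqrt(2)/3)) - 36520 = -sqrt(-56 + 49/81 - 70/9 + 56*sqrt(2)/3 - 28*sqrt(2)/27) - 36520 = -sqrt(-5117/81 + 476*sqrt(2)/27) - 36520 = -36520 - sqrt(-5117/81 + 476*sqrt(2)/27)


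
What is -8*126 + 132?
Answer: -876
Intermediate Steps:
-8*126 + 132 = -1008 + 132 = -876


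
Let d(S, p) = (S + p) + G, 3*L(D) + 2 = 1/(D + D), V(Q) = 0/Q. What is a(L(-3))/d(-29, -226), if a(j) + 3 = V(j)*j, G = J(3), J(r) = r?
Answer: 1/84 ≈ 0.011905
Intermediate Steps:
V(Q) = 0
G = 3
L(D) = -2/3 + 1/(6*D) (L(D) = -2/3 + 1/(3*(D + D)) = -2/3 + 1/(3*((2*D))) = -2/3 + (1/(2*D))/3 = -2/3 + 1/(6*D))
d(S, p) = 3 + S + p (d(S, p) = (S + p) + 3 = 3 + S + p)
a(j) = -3 (a(j) = -3 + 0*j = -3 + 0 = -3)
a(L(-3))/d(-29, -226) = -3/(3 - 29 - 226) = -3/(-252) = -3*(-1/252) = 1/84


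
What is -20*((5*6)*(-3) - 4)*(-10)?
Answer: -18800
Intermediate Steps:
-20*((5*6)*(-3) - 4)*(-10) = -20*(30*(-3) - 4)*(-10) = -20*(-90 - 4)*(-10) = -20*(-94)*(-10) = 1880*(-10) = -18800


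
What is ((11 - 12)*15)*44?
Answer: -660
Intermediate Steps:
((11 - 12)*15)*44 = -1*15*44 = -15*44 = -660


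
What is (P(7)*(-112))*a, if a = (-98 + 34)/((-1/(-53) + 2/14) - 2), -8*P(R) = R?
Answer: 1163456/341 ≈ 3411.9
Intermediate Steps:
P(R) = -R/8
a = 11872/341 (a = -64/((-1*(-1/53) + 2*(1/14)) - 2) = -64/((1/53 + 1/7) - 2) = -64/(60/371 - 2) = -64/(-682/371) = -64*(-371/682) = 11872/341 ≈ 34.815)
(P(7)*(-112))*a = (-1/8*7*(-112))*(11872/341) = -7/8*(-112)*(11872/341) = 98*(11872/341) = 1163456/341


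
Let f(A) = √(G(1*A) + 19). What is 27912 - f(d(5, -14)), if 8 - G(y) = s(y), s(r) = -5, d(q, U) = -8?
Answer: 27912 - 4*√2 ≈ 27906.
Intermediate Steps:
G(y) = 13 (G(y) = 8 - 1*(-5) = 8 + 5 = 13)
f(A) = 4*√2 (f(A) = √(13 + 19) = √32 = 4*√2)
27912 - f(d(5, -14)) = 27912 - 4*√2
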